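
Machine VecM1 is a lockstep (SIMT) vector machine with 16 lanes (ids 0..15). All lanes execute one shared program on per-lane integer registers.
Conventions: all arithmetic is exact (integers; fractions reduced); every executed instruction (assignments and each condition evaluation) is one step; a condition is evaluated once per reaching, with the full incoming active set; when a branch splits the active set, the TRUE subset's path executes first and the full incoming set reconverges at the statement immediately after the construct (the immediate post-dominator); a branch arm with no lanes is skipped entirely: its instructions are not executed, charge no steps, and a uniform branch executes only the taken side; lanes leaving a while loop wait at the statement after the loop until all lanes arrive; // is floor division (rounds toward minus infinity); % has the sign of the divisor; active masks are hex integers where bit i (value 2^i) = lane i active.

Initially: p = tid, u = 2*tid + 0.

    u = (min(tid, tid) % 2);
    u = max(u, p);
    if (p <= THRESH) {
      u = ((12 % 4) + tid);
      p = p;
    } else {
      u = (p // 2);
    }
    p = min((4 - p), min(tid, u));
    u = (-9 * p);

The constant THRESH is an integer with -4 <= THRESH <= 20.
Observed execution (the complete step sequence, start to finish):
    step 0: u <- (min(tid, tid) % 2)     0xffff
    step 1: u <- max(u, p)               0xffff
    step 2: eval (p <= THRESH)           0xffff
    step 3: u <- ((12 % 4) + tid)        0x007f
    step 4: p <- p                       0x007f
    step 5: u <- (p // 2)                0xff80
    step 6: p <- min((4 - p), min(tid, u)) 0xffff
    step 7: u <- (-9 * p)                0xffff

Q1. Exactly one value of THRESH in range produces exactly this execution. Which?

Answer: THRESH = 6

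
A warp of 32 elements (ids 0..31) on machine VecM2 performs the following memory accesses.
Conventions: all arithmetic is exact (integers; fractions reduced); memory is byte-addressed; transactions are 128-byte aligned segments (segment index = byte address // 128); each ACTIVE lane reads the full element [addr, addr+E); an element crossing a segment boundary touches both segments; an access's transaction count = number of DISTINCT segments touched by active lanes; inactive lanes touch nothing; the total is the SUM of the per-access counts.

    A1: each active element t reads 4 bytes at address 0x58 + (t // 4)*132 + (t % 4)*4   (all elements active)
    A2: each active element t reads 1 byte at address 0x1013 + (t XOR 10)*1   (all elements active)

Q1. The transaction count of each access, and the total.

A1: 9 transactions
A2: 1 transaction

Answer: 9,1; total 10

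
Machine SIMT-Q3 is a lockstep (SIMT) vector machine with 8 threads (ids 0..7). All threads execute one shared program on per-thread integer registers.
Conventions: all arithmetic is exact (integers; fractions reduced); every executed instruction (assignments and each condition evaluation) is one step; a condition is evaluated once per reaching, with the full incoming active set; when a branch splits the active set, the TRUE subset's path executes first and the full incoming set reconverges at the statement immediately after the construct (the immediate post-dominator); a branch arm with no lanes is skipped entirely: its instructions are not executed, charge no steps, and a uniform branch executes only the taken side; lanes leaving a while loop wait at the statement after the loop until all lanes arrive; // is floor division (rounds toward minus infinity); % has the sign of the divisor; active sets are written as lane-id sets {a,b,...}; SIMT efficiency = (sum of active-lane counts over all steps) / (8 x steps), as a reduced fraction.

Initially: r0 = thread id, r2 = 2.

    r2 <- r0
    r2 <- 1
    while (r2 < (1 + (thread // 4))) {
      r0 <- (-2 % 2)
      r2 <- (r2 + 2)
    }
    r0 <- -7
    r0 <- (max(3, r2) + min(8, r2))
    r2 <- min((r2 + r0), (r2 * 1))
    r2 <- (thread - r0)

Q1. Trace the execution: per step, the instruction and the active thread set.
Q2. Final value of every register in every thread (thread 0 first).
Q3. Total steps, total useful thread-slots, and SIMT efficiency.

step 0: r2 <- r0                     {0,1,2,3,4,5,6,7}
step 1: r2 <- 1                      {0,1,2,3,4,5,6,7}
step 2: eval (r2 < (1 + (thread // 4))) {0,1,2,3,4,5,6,7}
step 3: r0 <- (-2 % 2)               {4,5,6,7}
step 4: r2 <- (r2 + 2)               {4,5,6,7}
step 5: eval (r2 < (1 + (thread // 4))) {4,5,6,7}
step 6: r0 <- -7                     {0,1,2,3,4,5,6,7}
step 7: r0 <- (max(3, r2) + min(8, r2)) {0,1,2,3,4,5,6,7}
step 8: r2 <- min((r2 + r0), (r2 * 1)) {0,1,2,3,4,5,6,7}
step 9: r2 <- (thread - r0)          {0,1,2,3,4,5,6,7}

Answer: 10 steps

r0: 4,4,4,4,6,6,6,6
r2: -4,-3,-2,-1,-2,-1,0,1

steps = 10; useful = 68; efficiency = 68/80 = 17/20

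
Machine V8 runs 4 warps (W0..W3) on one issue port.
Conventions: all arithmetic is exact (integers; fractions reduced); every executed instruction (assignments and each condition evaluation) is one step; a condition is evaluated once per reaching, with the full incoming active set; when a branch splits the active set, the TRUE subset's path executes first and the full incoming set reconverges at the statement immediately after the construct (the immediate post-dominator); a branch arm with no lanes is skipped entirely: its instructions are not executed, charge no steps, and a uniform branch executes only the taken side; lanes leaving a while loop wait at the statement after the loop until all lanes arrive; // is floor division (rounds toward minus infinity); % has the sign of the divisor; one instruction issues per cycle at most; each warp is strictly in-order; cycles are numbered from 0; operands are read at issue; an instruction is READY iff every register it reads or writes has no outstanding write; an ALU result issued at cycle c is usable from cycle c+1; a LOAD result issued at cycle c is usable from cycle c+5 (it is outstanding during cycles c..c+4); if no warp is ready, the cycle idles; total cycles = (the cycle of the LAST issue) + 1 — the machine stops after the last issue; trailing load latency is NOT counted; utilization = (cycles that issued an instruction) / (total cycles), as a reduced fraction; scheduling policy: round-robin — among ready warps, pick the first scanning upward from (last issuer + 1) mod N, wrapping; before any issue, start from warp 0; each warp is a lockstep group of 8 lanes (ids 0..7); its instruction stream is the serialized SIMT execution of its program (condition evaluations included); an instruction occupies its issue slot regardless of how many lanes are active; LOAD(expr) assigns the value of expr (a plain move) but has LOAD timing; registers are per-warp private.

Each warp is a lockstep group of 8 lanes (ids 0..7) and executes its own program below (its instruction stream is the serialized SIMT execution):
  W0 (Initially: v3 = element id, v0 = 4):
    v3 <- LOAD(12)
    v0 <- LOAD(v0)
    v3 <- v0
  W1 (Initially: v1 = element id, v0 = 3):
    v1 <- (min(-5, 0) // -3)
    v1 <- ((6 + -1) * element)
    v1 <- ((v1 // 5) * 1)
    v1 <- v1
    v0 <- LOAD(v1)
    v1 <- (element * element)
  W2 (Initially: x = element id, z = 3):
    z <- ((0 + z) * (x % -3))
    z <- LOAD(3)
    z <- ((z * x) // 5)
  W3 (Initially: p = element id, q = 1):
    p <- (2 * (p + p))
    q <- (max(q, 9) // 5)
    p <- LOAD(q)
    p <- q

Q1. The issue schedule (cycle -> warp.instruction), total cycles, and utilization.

cycle 0: W0.I0
cycle 1: W1.I0
cycle 2: W2.I0
cycle 3: W3.I0
cycle 4: W0.I1
cycle 5: W1.I1
cycle 6: W2.I1
cycle 7: W3.I1
cycle 8: W1.I2
cycle 9: W3.I2
cycle 10: W0.I2
cycle 11: W1.I3
cycle 12: W2.I2
cycle 13: W1.I4
cycle 14: W3.I3
cycle 15: W1.I5

Answer: 16 cycles, utilization 1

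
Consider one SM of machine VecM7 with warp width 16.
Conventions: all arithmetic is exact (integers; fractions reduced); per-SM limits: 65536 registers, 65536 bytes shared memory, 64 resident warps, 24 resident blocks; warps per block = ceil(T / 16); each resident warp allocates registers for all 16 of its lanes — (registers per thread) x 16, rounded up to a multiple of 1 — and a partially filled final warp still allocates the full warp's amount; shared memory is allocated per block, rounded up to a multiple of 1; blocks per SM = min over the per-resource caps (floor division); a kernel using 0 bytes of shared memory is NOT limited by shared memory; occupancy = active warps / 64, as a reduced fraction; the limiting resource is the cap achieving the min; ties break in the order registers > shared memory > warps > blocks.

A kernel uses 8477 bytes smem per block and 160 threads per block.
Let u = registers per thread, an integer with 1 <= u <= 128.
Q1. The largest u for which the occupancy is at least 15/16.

Answer: u = 68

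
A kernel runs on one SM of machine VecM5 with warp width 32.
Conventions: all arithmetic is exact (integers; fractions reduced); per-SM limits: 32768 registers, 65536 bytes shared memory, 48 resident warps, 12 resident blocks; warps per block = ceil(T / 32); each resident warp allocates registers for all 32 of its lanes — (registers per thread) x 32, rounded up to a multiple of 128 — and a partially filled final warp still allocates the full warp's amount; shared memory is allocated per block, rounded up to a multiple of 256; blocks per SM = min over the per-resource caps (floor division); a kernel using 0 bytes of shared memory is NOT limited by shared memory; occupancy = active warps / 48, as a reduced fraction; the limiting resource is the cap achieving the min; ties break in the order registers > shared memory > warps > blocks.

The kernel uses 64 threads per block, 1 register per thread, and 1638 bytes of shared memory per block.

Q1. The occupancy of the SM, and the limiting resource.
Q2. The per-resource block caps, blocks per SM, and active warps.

Answer: occupancy 1/2, limited by blocks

registers: 128 blocks
shared memory: 36 blocks
warps: 24 blocks
blocks: 12 blocks

Answer: 12 blocks, 24 active warps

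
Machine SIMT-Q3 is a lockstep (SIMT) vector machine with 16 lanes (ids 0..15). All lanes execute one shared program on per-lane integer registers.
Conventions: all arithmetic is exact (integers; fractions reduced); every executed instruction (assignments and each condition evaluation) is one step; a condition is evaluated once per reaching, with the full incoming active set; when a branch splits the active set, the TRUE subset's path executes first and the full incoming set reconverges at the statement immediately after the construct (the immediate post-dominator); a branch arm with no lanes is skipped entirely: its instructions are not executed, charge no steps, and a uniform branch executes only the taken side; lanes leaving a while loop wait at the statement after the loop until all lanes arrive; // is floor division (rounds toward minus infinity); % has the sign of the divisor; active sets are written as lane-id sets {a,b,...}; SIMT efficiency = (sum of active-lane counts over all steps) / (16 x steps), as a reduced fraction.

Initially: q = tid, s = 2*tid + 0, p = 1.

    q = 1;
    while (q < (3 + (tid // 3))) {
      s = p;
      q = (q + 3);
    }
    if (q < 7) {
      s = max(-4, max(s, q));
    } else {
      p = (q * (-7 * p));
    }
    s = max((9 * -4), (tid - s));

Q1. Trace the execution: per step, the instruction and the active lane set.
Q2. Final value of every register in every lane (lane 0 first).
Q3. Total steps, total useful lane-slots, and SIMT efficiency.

step 0: q <- 1                       {0,1,2,3,4,5,6,7,8,9,10,11,12,13,14,15}
step 1: eval (q < (3 + (tid // 3)))  {0,1,2,3,4,5,6,7,8,9,10,11,12,13,14,15}
step 2: s <- p                       {0,1,2,3,4,5,6,7,8,9,10,11,12,13,14,15}
step 3: q <- (q + 3)                 {0,1,2,3,4,5,6,7,8,9,10,11,12,13,14,15}
step 4: eval (q < (3 + (tid // 3)))  {0,1,2,3,4,5,6,7,8,9,10,11,12,13,14,15}
step 5: s <- p                       {6,7,8,9,10,11,12,13,14,15}
step 6: q <- (q + 3)                 {6,7,8,9,10,11,12,13,14,15}
step 7: eval (q < (3 + (tid // 3)))  {6,7,8,9,10,11,12,13,14,15}
step 8: s <- p                       {15}
step 9: q <- (q + 3)                 {15}
step 10: eval (q < (3 + (tid // 3)))  {15}
step 11: eval (q < 7)                 {0,1,2,3,4,5,6,7,8,9,10,11,12,13,14,15}
step 12: s <- max(-4, max(s, q))      {0,1,2,3,4,5}
step 13: p <- (q * (-7 * p))          {6,7,8,9,10,11,12,13,14,15}
step 14: s <- max((9 * -4), (tid - s)) {0,1,2,3,4,5,6,7,8,9,10,11,12,13,14,15}

Answer: 15 steps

q: 4,4,4,4,4,4,7,7,7,7,7,7,7,7,7,10
s: -4,-3,-2,-1,0,1,5,6,7,8,9,10,11,12,13,14
p: 1,1,1,1,1,1,-49,-49,-49,-49,-49,-49,-49,-49,-49,-70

steps = 15; useful = 161; efficiency = 161/240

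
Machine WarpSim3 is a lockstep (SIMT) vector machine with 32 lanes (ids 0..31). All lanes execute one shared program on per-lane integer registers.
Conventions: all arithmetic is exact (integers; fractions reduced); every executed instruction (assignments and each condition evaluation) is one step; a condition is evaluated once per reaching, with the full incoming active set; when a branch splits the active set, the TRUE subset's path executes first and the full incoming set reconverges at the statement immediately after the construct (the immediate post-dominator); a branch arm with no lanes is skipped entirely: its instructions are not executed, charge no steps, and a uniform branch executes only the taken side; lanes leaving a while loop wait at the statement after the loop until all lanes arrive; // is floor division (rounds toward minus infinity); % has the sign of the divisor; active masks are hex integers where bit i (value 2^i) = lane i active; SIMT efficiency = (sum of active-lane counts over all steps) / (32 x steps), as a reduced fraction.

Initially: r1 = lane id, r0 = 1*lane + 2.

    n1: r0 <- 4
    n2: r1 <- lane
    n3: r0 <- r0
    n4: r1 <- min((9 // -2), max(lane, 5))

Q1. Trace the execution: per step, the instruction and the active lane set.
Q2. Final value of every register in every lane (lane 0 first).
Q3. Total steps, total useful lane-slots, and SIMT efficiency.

step 0: r0 <- 4                      0xffffffff
step 1: r1 <- lane                   0xffffffff
step 2: r0 <- r0                     0xffffffff
step 3: r1 <- min((9 // -2), max(lane, 5)) 0xffffffff

Answer: 4 steps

r1: -5,-5,-5,-5,-5,-5,-5,-5,-5,-5,-5,-5,-5,-5,-5,-5,-5,-5,-5,-5,-5,-5,-5,-5,-5,-5,-5,-5,-5,-5,-5,-5
r0: 4,4,4,4,4,4,4,4,4,4,4,4,4,4,4,4,4,4,4,4,4,4,4,4,4,4,4,4,4,4,4,4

steps = 4; useful = 128; efficiency = 128/128 = 1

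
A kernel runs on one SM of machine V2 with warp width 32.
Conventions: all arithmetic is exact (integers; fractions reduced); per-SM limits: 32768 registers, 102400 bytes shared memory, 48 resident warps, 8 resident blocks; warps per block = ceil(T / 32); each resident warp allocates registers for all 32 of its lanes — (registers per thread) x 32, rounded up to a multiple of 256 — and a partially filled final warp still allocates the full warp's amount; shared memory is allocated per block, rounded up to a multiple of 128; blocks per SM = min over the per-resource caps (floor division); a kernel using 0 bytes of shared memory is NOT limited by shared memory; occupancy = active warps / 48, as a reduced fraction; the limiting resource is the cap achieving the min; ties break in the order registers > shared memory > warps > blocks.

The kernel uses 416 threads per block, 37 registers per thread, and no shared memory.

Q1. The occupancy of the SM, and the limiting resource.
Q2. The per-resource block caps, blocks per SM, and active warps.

Answer: occupancy 13/48, limited by registers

registers: 1 block
shared memory: no limit (kernel uses none)
warps: 3 blocks
blocks: 8 blocks

Answer: 1 block, 13 active warps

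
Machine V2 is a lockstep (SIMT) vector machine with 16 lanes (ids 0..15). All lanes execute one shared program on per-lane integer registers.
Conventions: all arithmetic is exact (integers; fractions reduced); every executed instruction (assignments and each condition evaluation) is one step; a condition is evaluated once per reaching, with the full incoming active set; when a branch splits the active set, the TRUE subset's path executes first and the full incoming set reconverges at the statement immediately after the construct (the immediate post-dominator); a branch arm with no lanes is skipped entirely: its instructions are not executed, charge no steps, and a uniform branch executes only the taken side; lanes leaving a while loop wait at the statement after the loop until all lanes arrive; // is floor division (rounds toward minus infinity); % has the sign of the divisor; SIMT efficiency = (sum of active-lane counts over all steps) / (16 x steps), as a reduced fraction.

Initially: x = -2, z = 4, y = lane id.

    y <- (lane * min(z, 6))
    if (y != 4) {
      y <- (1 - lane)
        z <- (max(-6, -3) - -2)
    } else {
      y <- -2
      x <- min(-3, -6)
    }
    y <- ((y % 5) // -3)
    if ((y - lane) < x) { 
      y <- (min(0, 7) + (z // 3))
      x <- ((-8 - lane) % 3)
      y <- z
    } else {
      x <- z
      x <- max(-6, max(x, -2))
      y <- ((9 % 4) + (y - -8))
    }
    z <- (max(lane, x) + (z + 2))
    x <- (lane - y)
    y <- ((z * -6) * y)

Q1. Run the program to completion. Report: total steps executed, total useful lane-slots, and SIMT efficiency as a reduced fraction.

Answer: 17 steps, 192 useful, 12/17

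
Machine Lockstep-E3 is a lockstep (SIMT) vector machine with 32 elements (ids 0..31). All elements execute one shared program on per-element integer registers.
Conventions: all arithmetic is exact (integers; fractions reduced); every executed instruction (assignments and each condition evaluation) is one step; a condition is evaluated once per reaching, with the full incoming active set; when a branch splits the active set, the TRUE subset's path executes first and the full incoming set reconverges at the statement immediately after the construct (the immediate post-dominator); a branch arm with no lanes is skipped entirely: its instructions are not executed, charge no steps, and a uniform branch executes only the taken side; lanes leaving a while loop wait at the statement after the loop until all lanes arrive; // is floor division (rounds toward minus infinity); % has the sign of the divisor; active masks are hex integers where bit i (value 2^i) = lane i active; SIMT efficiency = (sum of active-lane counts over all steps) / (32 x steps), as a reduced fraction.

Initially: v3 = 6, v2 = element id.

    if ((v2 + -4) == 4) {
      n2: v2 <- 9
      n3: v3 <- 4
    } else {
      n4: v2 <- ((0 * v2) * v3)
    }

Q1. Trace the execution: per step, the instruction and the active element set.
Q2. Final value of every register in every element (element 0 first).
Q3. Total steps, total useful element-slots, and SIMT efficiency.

step 0: eval ((v2 + -4) == 4)        0xffffffff
step 1: v2 <- 9                      0x00000100
step 2: v3 <- 4                      0x00000100
step 3: v2 <- ((0 * v2) * v3)        0xfffffeff

Answer: 4 steps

v3: 6,6,6,6,6,6,6,6,4,6,6,6,6,6,6,6,6,6,6,6,6,6,6,6,6,6,6,6,6,6,6,6
v2: 0,0,0,0,0,0,0,0,9,0,0,0,0,0,0,0,0,0,0,0,0,0,0,0,0,0,0,0,0,0,0,0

steps = 4; useful = 65; efficiency = 65/128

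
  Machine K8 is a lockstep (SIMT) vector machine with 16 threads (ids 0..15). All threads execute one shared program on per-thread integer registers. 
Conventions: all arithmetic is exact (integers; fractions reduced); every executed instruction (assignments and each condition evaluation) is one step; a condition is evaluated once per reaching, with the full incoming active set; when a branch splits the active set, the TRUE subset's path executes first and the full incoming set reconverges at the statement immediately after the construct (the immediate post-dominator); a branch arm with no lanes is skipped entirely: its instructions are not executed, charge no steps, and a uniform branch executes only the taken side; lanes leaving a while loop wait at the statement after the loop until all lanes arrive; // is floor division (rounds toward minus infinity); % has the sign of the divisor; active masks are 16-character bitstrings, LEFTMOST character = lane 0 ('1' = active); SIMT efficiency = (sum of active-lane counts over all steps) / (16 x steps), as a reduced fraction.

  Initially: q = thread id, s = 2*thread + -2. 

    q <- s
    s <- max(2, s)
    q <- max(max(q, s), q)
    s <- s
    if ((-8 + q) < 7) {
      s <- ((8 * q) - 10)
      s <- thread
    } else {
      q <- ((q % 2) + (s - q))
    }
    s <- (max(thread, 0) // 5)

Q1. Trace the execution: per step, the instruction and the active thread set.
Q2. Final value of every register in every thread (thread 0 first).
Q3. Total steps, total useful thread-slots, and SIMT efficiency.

step 0: q <- s                       1111111111111111
step 1: s <- max(2, s)               1111111111111111
step 2: q <- max(max(q, s), q)       1111111111111111
step 3: s <- s                       1111111111111111
step 4: eval ((-8 + q) < 7)          1111111111111111
step 5: s <- ((8 * q) - 10)          1111111110000000
step 6: s <- thread                  1111111110000000
step 7: q <- ((q % 2) + (s - q))     0000000001111111
step 8: s <- (max(thread, 0) // 5)   1111111111111111

Answer: 9 steps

q: 2,2,2,4,6,8,10,12,14,0,0,0,0,0,0,0
s: 0,0,0,0,0,1,1,1,1,1,2,2,2,2,2,3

steps = 9; useful = 121; efficiency = 121/144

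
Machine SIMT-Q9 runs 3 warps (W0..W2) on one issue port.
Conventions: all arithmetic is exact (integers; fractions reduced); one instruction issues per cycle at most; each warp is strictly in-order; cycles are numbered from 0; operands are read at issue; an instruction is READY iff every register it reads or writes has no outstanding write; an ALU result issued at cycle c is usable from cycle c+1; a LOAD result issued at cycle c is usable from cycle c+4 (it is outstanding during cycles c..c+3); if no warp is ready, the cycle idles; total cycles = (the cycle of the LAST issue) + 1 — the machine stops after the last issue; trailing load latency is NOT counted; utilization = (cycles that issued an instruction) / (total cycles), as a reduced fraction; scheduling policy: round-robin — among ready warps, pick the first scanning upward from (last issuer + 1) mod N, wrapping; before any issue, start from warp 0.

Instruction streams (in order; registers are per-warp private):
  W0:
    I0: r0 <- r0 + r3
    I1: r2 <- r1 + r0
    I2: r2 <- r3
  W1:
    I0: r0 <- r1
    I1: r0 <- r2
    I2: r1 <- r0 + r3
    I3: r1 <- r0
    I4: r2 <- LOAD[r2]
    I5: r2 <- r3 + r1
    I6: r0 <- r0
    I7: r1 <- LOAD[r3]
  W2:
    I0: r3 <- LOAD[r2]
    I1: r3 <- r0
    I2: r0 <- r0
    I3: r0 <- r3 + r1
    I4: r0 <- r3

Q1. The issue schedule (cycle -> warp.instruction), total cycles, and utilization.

cycle 0: W0.I0
cycle 1: W1.I0
cycle 2: W2.I0
cycle 3: W0.I1
cycle 4: W1.I1
cycle 5: W0.I2
cycle 6: W1.I2
cycle 7: W2.I1
cycle 8: W1.I3
cycle 9: W2.I2
cycle 10: W1.I4
cycle 11: W2.I3
cycle 12: W2.I4
cycle 13: idle
cycle 14: W1.I5
cycle 15: W1.I6
cycle 16: W1.I7

Answer: 17 cycles, utilization 16/17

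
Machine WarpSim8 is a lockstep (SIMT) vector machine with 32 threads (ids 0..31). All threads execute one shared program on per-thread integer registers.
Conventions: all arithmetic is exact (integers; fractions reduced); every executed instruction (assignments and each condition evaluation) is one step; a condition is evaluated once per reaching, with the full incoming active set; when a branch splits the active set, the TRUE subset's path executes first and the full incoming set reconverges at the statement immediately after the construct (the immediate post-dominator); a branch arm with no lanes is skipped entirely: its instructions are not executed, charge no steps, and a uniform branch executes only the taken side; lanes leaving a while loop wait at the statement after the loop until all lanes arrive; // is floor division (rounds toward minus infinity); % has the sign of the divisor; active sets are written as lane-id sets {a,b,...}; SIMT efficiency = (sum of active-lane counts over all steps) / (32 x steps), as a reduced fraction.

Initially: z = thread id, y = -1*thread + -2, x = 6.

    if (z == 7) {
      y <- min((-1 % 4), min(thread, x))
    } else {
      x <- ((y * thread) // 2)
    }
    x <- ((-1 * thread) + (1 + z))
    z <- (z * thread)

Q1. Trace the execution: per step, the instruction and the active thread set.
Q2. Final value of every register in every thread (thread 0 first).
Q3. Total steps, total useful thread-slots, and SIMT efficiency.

step 0: eval (z == 7)                {0,1,2,3,4,5,6,7,8,9,10,11,12,13,14,15,16,17,18,19,20,21,22,23,24,25,26,27,28,29,30,31}
step 1: y <- min((-1 % 4), min(thread, x)) {7}
step 2: x <- ((y * thread) // 2)     {0,1,2,3,4,5,6,8,9,10,11,12,13,14,15,16,17,18,19,20,21,22,23,24,25,26,27,28,29,30,31}
step 3: x <- ((-1 * thread) + (1 + z)) {0,1,2,3,4,5,6,7,8,9,10,11,12,13,14,15,16,17,18,19,20,21,22,23,24,25,26,27,28,29,30,31}
step 4: z <- (z * thread)            {0,1,2,3,4,5,6,7,8,9,10,11,12,13,14,15,16,17,18,19,20,21,22,23,24,25,26,27,28,29,30,31}

Answer: 5 steps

z: 0,1,4,9,16,25,36,49,64,81,100,121,144,169,196,225,256,289,324,361,400,441,484,529,576,625,676,729,784,841,900,961
y: -2,-3,-4,-5,-6,-7,-8,3,-10,-11,-12,-13,-14,-15,-16,-17,-18,-19,-20,-21,-22,-23,-24,-25,-26,-27,-28,-29,-30,-31,-32,-33
x: 1,1,1,1,1,1,1,1,1,1,1,1,1,1,1,1,1,1,1,1,1,1,1,1,1,1,1,1,1,1,1,1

steps = 5; useful = 128; efficiency = 128/160 = 4/5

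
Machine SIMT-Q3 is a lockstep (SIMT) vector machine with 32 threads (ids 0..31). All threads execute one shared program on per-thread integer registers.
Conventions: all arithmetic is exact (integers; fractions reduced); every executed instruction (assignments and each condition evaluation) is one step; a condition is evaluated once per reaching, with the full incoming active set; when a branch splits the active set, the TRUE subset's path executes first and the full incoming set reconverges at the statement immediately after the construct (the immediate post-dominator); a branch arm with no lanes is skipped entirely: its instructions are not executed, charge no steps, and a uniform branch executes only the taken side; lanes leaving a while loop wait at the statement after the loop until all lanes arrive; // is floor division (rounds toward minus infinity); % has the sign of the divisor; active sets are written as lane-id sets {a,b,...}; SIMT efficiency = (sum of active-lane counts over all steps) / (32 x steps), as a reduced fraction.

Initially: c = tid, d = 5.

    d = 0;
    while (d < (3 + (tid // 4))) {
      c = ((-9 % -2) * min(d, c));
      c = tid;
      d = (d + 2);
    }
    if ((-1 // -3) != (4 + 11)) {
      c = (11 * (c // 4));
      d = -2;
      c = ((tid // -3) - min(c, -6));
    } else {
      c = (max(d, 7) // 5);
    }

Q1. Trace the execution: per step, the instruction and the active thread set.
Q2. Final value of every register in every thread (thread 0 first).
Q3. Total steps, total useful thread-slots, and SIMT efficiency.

step 0: d <- 0                       {0,1,2,3,4,5,6,7,8,9,10,11,12,13,14,15,16,17,18,19,20,21,22,23,24,25,26,27,28,29,30,31}
step 1: eval (d < (3 + (tid // 4)))  {0,1,2,3,4,5,6,7,8,9,10,11,12,13,14,15,16,17,18,19,20,21,22,23,24,25,26,27,28,29,30,31}
step 2: c <- ((-9 % -2) * min(d, c)) {0,1,2,3,4,5,6,7,8,9,10,11,12,13,14,15,16,17,18,19,20,21,22,23,24,25,26,27,28,29,30,31}
step 3: c <- tid                     {0,1,2,3,4,5,6,7,8,9,10,11,12,13,14,15,16,17,18,19,20,21,22,23,24,25,26,27,28,29,30,31}
step 4: d <- (d + 2)                 {0,1,2,3,4,5,6,7,8,9,10,11,12,13,14,15,16,17,18,19,20,21,22,23,24,25,26,27,28,29,30,31}
step 5: eval (d < (3 + (tid // 4)))  {0,1,2,3,4,5,6,7,8,9,10,11,12,13,14,15,16,17,18,19,20,21,22,23,24,25,26,27,28,29,30,31}
step 6: c <- ((-9 % -2) * min(d, c)) {0,1,2,3,4,5,6,7,8,9,10,11,12,13,14,15,16,17,18,19,20,21,22,23,24,25,26,27,28,29,30,31}
step 7: c <- tid                     {0,1,2,3,4,5,6,7,8,9,10,11,12,13,14,15,16,17,18,19,20,21,22,23,24,25,26,27,28,29,30,31}
step 8: d <- (d + 2)                 {0,1,2,3,4,5,6,7,8,9,10,11,12,13,14,15,16,17,18,19,20,21,22,23,24,25,26,27,28,29,30,31}
step 9: eval (d < (3 + (tid // 4)))  {0,1,2,3,4,5,6,7,8,9,10,11,12,13,14,15,16,17,18,19,20,21,22,23,24,25,26,27,28,29,30,31}
step 10: c <- ((-9 % -2) * min(d, c)) {8,9,10,11,12,13,14,15,16,17,18,19,20,21,22,23,24,25,26,27,28,29,30,31}
step 11: c <- tid                     {8,9,10,11,12,13,14,15,16,17,18,19,20,21,22,23,24,25,26,27,28,29,30,31}
step 12: d <- (d + 2)                 {8,9,10,11,12,13,14,15,16,17,18,19,20,21,22,23,24,25,26,27,28,29,30,31}
step 13: eval (d < (3 + (tid // 4)))  {8,9,10,11,12,13,14,15,16,17,18,19,20,21,22,23,24,25,26,27,28,29,30,31}
step 14: c <- ((-9 % -2) * min(d, c)) {16,17,18,19,20,21,22,23,24,25,26,27,28,29,30,31}
step 15: c <- tid                     {16,17,18,19,20,21,22,23,24,25,26,27,28,29,30,31}
step 16: d <- (d + 2)                 {16,17,18,19,20,21,22,23,24,25,26,27,28,29,30,31}
step 17: eval (d < (3 + (tid // 4)))  {16,17,18,19,20,21,22,23,24,25,26,27,28,29,30,31}
step 18: c <- ((-9 % -2) * min(d, c)) {24,25,26,27,28,29,30,31}
step 19: c <- tid                     {24,25,26,27,28,29,30,31}
step 20: d <- (d + 2)                 {24,25,26,27,28,29,30,31}
step 21: eval (d < (3 + (tid // 4)))  {24,25,26,27,28,29,30,31}
step 22: eval ((-1 // -3) != (4 + 11)) {0,1,2,3,4,5,6,7,8,9,10,11,12,13,14,15,16,17,18,19,20,21,22,23,24,25,26,27,28,29,30,31}
step 23: c <- (11 * (c // 4))         {0,1,2,3,4,5,6,7,8,9,10,11,12,13,14,15,16,17,18,19,20,21,22,23,24,25,26,27,28,29,30,31}
step 24: d <- -2                      {0,1,2,3,4,5,6,7,8,9,10,11,12,13,14,15,16,17,18,19,20,21,22,23,24,25,26,27,28,29,30,31}
step 25: c <- ((tid // -3) - min(c, -6)) {0,1,2,3,4,5,6,7,8,9,10,11,12,13,14,15,16,17,18,19,20,21,22,23,24,25,26,27,28,29,30,31}

Answer: 26 steps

c: 6,5,5,5,4,4,4,3,3,3,2,2,2,1,1,1,0,0,0,-1,-1,-1,-2,-2,-2,-3,-3,-3,-4,-4,-4,-5
d: -2,-2,-2,-2,-2,-2,-2,-2,-2,-2,-2,-2,-2,-2,-2,-2,-2,-2,-2,-2,-2,-2,-2,-2,-2,-2,-2,-2,-2,-2,-2,-2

steps = 26; useful = 640; efficiency = 640/832 = 10/13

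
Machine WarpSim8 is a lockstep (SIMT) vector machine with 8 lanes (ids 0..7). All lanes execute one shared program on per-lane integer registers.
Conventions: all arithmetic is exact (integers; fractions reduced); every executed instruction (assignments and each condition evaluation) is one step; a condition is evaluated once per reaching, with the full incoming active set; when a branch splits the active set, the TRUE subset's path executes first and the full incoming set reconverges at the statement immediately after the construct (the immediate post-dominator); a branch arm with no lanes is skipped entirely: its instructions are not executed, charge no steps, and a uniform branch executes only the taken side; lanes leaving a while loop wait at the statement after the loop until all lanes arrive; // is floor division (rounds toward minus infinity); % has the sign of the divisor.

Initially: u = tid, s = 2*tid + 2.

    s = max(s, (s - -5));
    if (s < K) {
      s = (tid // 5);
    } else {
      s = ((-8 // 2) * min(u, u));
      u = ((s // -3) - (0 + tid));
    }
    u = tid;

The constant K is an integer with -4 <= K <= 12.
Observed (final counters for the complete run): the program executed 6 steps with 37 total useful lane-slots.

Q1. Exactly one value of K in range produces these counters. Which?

Answer: K = 12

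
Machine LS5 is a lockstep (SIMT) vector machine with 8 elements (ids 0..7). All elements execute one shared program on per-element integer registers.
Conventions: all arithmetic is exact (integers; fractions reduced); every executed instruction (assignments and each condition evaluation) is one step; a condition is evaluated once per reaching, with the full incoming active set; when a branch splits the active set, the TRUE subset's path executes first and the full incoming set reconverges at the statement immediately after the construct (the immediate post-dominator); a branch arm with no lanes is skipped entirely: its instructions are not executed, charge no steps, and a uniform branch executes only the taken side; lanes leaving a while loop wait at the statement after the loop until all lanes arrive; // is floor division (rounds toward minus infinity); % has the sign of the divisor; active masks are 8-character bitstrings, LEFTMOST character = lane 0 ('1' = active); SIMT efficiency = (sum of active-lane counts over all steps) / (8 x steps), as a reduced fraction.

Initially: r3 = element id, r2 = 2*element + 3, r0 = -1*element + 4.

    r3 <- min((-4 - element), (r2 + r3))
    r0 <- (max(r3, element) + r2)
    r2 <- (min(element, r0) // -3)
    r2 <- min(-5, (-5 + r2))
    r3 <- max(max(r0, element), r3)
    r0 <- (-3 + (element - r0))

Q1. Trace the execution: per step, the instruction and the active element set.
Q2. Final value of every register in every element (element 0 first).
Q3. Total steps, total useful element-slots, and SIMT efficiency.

step 0: r3 <- min((-4 - element), (r2 + r3)) 11111111
step 1: r0 <- (max(r3, element) + r2) 11111111
step 2: r2 <- (min(element, r0) // -3) 11111111
step 3: r2 <- min(-5, (-5 + r2))     11111111
step 4: r3 <- max(max(r0, element), r3) 11111111
step 5: r0 <- (-3 + (element - r0))  11111111

Answer: 6 steps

r3: 3,6,9,12,15,18,21,24
r2: -5,-6,-6,-6,-7,-7,-7,-8
r0: -6,-8,-10,-12,-14,-16,-18,-20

steps = 6; useful = 48; efficiency = 48/48 = 1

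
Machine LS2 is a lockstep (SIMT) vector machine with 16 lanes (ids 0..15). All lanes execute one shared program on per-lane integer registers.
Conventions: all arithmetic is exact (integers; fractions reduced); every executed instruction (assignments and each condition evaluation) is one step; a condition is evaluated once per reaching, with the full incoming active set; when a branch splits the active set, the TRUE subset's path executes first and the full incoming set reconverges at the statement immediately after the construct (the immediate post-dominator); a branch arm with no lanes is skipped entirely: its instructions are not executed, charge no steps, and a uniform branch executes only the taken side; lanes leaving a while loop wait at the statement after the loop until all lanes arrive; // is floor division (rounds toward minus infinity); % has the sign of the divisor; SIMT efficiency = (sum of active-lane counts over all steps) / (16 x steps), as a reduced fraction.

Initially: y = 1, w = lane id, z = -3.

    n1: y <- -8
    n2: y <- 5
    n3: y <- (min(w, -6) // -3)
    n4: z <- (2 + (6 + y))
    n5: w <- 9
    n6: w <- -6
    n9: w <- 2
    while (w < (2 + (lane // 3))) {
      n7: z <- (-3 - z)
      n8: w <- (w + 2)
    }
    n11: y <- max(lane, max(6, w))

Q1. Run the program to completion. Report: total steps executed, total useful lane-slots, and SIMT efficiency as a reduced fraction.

Answer: 18 steps, 207 useful, 23/32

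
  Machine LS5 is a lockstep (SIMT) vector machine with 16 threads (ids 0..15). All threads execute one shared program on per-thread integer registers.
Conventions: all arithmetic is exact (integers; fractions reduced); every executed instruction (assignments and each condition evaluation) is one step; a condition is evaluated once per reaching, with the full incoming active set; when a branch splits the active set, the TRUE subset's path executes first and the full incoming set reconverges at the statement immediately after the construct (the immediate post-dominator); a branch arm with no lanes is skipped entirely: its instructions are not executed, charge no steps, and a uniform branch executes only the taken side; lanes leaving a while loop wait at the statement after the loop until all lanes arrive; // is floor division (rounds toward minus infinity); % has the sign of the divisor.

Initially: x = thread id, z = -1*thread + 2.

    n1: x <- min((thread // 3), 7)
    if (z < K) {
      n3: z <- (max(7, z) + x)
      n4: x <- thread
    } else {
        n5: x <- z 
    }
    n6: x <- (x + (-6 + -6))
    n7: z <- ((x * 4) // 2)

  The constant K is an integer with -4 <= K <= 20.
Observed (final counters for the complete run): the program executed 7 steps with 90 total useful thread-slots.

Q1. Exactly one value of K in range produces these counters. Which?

Answer: K = -3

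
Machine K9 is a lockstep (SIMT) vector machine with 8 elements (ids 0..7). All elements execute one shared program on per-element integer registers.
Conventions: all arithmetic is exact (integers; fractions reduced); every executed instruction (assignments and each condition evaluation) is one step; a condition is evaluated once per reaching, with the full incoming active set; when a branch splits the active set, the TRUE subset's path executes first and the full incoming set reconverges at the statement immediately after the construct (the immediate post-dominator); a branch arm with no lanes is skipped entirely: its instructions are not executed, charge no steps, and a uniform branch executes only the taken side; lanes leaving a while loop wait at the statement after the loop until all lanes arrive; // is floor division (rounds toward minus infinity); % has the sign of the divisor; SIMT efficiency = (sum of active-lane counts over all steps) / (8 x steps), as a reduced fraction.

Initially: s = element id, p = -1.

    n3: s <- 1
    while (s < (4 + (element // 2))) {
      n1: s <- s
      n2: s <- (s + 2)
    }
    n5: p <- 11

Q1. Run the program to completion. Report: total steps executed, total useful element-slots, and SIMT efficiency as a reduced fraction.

Answer: 12 steps, 84 useful, 7/8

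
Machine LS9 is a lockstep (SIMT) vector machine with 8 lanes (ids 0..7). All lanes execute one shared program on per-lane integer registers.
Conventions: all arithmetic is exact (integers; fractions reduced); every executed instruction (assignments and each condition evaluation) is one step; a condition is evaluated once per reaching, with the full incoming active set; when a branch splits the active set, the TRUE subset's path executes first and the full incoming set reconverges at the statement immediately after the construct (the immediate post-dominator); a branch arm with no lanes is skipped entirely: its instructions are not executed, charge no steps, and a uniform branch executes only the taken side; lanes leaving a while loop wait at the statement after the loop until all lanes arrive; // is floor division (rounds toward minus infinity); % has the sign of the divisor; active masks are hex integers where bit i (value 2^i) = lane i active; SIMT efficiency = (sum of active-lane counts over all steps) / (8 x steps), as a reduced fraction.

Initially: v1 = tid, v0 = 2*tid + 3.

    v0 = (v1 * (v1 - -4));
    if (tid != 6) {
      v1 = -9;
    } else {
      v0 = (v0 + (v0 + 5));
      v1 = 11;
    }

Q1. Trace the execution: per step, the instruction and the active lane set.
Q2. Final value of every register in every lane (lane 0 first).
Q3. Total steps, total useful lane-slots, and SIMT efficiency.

step 0: v0 <- (v1 * (v1 - -4))       0xff
step 1: eval (tid != 6)              0xff
step 2: v1 <- -9                     0xbf
step 3: v0 <- (v0 + (v0 + 5))        0x40
step 4: v1 <- 11                     0x40

Answer: 5 steps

v1: -9,-9,-9,-9,-9,-9,11,-9
v0: 0,5,12,21,32,45,125,77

steps = 5; useful = 25; efficiency = 25/40 = 5/8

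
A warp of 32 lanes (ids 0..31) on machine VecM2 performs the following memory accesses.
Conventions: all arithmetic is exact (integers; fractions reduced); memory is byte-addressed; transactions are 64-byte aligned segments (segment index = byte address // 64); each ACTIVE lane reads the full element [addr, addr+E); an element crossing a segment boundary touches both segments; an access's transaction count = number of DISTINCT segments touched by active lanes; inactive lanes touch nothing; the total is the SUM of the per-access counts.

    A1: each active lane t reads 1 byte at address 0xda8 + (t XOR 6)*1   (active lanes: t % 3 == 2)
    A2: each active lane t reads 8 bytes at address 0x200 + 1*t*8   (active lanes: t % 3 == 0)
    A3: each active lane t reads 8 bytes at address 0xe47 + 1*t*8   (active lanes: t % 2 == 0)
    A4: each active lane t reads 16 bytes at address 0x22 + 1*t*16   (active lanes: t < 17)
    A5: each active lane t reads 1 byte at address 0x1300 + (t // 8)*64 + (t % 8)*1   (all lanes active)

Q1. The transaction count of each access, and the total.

A1: 2 transactions
A2: 4 transactions
A3: 4 transactions
A4: 5 transactions
A5: 4 transactions

Answer: 2,4,4,5,4; total 19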